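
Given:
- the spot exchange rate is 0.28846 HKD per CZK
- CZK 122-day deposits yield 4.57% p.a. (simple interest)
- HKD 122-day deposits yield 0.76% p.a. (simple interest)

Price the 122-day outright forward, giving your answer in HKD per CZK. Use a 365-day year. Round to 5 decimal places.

0.28484

T = 122/365 years.
Growth of 1 HKD over T: 1 + 0.0076×122/365 = 1.0025403.
Growth of 1 CZK over T: 1 + 0.0457×122/365 = 1.0152751.
So F = 0.28846 × 1.0025403 / 1.0152751 = 0.2848418 (HKD/CZK).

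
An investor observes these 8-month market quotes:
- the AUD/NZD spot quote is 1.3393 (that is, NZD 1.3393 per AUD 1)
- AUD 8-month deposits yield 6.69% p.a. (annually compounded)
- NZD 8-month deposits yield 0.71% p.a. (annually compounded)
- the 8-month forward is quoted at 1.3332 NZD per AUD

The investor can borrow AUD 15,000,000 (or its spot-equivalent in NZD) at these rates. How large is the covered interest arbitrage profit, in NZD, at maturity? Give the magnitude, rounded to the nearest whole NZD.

NZD 695,773

T = 8/12 years.
Invest the AUD and cover forward: 15,000,000 × 1.0441169436 × 1.3332 = NZD 20,880,250.64.
Convert at spot and invest in NZD: 15,000,000 × 1.3393 × 1.0047277498 = NZD 20,184,478.13.
The quoted forward overvalues AUD, so borrow NZD, buy AUD at spot, deposit the AUD at 6.69%, and sell the proceeds forward at 1.3332.
Profit = 20,880,250.64 − 20,184,478.13 = NZD 695,773.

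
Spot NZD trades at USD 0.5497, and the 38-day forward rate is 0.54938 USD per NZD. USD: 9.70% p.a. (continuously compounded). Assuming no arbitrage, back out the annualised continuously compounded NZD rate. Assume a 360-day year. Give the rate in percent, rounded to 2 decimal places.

T = 38/360 years.
CIP gives F = S · g_USD/g_NZD, so g_USD/g_NZD = 0.54938/0.5497 = 0.9994179.
USD growth factor: e^(0.0970×38/360) = 1.0102915.
So the NZD growth factor = 1.0108799.
Take logs: ln 1.0108799 / (38/360) = 0.102516, so 10.25%.

10.25%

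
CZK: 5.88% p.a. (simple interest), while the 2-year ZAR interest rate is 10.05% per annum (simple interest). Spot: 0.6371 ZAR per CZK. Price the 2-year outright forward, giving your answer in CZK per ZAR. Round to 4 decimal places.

T = 2 years.
ZAR accumulates by 1 + 0.1005×2 = 1.201000.
CZK growth factor: 1 + 0.0588×2 = 1.117600.
CIP: F = S · (grow ZAR)/(grow CZK) = 0.6371 × 1.201000/1.117600 = 0.6846431 ZAR per CZK.
Quoted the other way: 1/0.6846431 = 1.4606 CZK per ZAR.

1.4606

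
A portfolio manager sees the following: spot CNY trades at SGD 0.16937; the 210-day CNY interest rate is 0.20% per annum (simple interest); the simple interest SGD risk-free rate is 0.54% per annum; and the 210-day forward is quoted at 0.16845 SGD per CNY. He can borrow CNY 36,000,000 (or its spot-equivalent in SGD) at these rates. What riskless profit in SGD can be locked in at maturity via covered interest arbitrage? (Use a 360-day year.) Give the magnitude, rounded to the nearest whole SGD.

T = 210/360 years.
Route A — deposit CNY, sell forward: 36,000,000 × 1.001166667 × 0.16845 = SGD 6,071,274.90.
Route B — convert at spot, deposit SGD: 36,000,000 × 0.16937 × 1.003150 = SGD 6,116,526.56.
The quoted forward undervalues CNY, so borrow CNY, convert to SGD at spot, deposit the SGD at 0.54%, and buy CNY forward at 0.16845 to cover the loan.
Arbitrage profit = |6,071,274.90 − 6,116,526.56| = SGD 45,252.

SGD 45,252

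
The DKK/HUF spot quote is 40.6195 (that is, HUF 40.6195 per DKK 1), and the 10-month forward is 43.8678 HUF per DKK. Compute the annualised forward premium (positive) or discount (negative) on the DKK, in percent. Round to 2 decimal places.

T = 10/12 years.
DKK trades forward at +7.99690% vs spot over the period.
×(1/T) gives 9.60% p.a.

+9.60%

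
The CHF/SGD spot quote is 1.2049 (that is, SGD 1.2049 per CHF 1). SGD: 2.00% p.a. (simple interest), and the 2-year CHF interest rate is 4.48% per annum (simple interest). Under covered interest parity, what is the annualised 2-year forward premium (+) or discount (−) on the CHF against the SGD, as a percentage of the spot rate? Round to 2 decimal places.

-2.28%

T = 2 years.
No-arbitrage forward: 1.2049 × 1.040000 / 1.089600 = 1.1500514 SGD/CHF.
(F − S)/S ÷ T = (1.1500514 − 1.2049)/1.2049/2 = -0.022761 → -2.28%.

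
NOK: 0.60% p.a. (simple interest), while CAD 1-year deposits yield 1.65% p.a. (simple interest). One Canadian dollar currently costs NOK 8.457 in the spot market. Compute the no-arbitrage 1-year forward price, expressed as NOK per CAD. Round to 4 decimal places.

8.3696

T = 1 year.
Growth of 1 NOK over T: 1 + 0.0060×1 = 1.006000.
CAD growth factor: 1 + 0.0165×1 = 1.016500.
Forward (NOK per CAD) = 8.457 × 1.006000 / 1.016500 = 8.369643.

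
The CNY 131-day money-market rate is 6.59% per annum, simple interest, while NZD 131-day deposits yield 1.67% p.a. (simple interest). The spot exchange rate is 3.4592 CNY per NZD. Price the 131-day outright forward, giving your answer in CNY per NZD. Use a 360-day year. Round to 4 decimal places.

T = 131/360 years.
Growth of 1 CNY over T: 1 + 0.0659×131/360 = 1.0239803.
NZD growth factor: 1 + 0.0167×131/360 = 1.0060769.
CIP: F = S · (grow CNY)/(grow NZD) = 3.4592 × 1.0239803/1.0060769 = 3.520757 CNY per NZD.

3.5208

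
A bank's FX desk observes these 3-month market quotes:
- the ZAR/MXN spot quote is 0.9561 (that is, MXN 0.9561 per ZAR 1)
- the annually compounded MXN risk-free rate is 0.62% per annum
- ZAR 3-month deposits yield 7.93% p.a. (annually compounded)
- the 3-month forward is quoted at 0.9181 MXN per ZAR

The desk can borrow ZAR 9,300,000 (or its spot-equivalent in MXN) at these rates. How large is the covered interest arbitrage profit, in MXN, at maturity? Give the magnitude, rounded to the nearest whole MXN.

T = 3/12 years.
Route A — deposit ZAR, sell forward: 9,300,000 × 1.019261322 × 0.9181 = MXN 8,702,789.52.
Route B — convert at spot, deposit MXN: 9,300,000 × 0.9561 × 1.001546409 = MXN 8,905,480.25.
The quoted forward undervalues ZAR, so borrow ZAR, convert to MXN at spot, deposit the MXN at 0.62%, and buy ZAR forward at 0.9181 to cover the loan.
Arbitrage profit = |8,702,789.52 − 8,905,480.25| = MXN 202,691.

MXN 202,691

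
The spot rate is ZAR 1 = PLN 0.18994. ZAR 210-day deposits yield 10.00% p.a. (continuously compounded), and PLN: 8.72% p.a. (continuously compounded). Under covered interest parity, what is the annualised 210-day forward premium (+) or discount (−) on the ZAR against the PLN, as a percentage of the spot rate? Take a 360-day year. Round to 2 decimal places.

-1.28%

T = 210/360 years.
No-arbitrage forward: 0.18994 × 1.0521826 / 1.0600683 = 0.18852706 PLN/ZAR.
Annualised premium = (F − S)/S × (1/T) = (0.18852706 − 0.18994)/0.18994 ÷ (210/360) = -1.28%.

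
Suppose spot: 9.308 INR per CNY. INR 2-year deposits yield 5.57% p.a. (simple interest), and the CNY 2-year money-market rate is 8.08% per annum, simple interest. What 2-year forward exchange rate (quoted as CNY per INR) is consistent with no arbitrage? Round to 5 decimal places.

0.11229

T = 2 years.
Growth of 1 INR over T: 1 + 0.0557×2 = 1.111400.
Growth of 1 CNY over T: 1 + 0.0808×2 = 1.161600.
Forward (INR per CNY) = 9.308 × 1.111400 / 1.161600 = 8.905743.
Invert for CNY per INR: 1 / 8.905743 = 0.11229.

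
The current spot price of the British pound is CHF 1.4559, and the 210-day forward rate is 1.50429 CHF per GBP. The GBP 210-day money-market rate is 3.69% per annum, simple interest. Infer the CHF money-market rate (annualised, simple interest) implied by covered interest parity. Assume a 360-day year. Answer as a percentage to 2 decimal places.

T = 210/360 years.
By CIP, F/S equals the CHF-to-GBP growth ratio: 1.50429/1.4559 = 1.0332372.
The GBP side grows by 1 + 0.0369×210/360 = 1.021525.
So the CHF growth factor = 1.0554776.
(1.0554776 − 1)/T = 0.095104, i.e. 9.51%.

9.51%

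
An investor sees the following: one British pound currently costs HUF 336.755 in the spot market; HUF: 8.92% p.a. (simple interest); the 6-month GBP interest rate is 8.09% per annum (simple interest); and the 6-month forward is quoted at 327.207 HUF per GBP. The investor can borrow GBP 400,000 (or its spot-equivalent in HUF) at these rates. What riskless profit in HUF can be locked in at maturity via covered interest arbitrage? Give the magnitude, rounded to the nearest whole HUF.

T = 6/12 years.
Keep in GBP, deliver into the forward: 400,000·1.040450·327.207 = HUF 136,177,009.26.
Swap to HUF now, deposit: 400,000·336.755·1.044600 = HUF 140,709,709.20.
The quoted forward undervalues GBP, so borrow GBP, convert to HUF at spot, deposit the HUF at 8.92%, and buy GBP forward at 327.207 to cover the loan.
The gap between the two covered legs is HUF 4,532,700.

HUF 4,532,700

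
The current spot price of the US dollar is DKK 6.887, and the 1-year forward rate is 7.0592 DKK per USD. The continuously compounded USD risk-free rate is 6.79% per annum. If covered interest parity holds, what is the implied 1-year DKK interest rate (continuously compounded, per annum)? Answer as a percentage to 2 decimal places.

9.26%

T = 1 year.
F/S = 7.0592/6.887 = 1.0250036 = (growth of DKK) / (growth of USD).
USD growth factor: e^(0.0679×1) = 1.0702583.
So the DKK growth factor = 1.0970186.
r = ln(1.0970186)/1 = 0.092596 → 9.26%.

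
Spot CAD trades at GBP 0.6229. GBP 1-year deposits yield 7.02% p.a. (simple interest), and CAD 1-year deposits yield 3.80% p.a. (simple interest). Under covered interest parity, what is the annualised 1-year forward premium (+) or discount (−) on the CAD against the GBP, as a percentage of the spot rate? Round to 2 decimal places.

+3.10%

T = 1 year.
F = S · g_GBP/g_CAD = 0.6229 × 1.070200/1.038000 = 0.6422231.
Annualised premium = (F − S)/S × (1/T) = (0.6422231 − 0.6229)/0.6229 ÷ 1 = 3.10%.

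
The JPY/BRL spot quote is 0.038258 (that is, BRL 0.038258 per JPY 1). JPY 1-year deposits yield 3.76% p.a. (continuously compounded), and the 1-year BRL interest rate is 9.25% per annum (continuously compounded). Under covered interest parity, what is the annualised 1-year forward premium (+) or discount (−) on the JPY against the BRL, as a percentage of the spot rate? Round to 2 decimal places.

+5.64%

T = 1 year.
CIP forward (BRL per JPY) = 0.038258 × 1.0969131/1.0383158 = 0.040417088.
Annualised premium = (F − S)/S × (1/T) = (0.040417088 − 0.038258)/0.038258 ÷ 1 = 5.64%.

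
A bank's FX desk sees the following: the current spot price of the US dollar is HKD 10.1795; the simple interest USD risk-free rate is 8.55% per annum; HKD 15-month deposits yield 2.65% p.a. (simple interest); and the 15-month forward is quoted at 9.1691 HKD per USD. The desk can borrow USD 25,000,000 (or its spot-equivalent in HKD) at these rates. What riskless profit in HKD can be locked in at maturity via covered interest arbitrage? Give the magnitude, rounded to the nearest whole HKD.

HKD 9,191,209

T = 15/12 years.
Route A — deposit USD, sell forward: 25,000,000 × 1.106875 × 9.1691 = HKD 253,726,189.06.
Route B — convert at spot, deposit HKD: 25,000,000 × 10.1795 × 1.033125 = HKD 262,917,398.44.
The quoted forward undervalues USD, so borrow USD, convert to HKD at spot, deposit the HKD at 2.65%, and buy USD forward at 9.1691 to cover the loan.
Arbitrage profit = |253,726,189.06 − 262,917,398.44| = HKD 9,191,209.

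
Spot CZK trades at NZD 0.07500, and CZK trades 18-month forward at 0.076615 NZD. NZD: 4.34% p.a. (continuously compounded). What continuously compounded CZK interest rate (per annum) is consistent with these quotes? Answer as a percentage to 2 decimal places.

T = 18/12 years.
F/S = 0.076615/0.075 = 1.0215333 = (growth of NZD) / (growth of CZK).
The NZD side grows by e^(0.0434×18/12) = 1.0672657.
Hence g_CZK = 1.0447684.
r = ln(1.0447684)/(18/12) = 0.029197 → 2.92%.

2.92%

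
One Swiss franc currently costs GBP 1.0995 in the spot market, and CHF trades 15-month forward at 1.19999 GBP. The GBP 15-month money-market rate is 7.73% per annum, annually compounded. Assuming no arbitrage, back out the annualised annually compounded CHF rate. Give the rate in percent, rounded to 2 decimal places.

0.45%

T = 15/12 years.
F/S = 1.19999/1.0995 = 1.0913961 = (growth of GBP) / (growth of CHF).
The GBP side grows by (1 + 0.0773)^(15/12) = 1.0975412.
So the CHF growth factor = 1.0056305.
r = 1.0056305^(12/15) − 1 = 0.004502 → 0.45%.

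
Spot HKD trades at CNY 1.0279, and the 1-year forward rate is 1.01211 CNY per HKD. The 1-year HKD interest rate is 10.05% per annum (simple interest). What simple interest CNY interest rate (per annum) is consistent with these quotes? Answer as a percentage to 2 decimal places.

8.36%

T = 1 year.
By CIP, F/S equals the CNY-to-HKD growth ratio: 1.01211/1.0279 = 0.9846386.
The HKD side grows by 1 + 0.1005×1 = 1.100500.
Hence g_CNY = 1.0835948.
(1.0835948 − 1)/T = 0.083595, i.e. 8.36%.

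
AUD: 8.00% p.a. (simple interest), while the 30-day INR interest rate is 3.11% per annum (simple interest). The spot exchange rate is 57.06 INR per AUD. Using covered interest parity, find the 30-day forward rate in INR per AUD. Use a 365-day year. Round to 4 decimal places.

T = 30/365 years.
INR growth factor: 1 + 0.0311×30/365 = 1.00255616.
AUD accumulates by 1 + 0.0800×30/365 = 1.00657534.
CIP: F = S · (grow INR)/(grow AUD) = 57.06 × 1.00255616/1.00657534 = 56.832164 INR per AUD.

56.8322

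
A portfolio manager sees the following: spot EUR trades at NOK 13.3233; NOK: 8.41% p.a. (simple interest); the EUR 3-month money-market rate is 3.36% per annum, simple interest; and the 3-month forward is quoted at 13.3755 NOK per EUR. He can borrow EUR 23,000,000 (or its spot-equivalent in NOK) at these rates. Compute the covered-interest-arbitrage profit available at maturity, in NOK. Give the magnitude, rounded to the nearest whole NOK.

T = 3/12 years.
Keep in EUR, deliver into the forward: 23,000,000·1.008400·13.3755 = NOK 310,220,646.60.
Swap to NOK now, deposit: 23,000,000·13.3233·1.021025 = NOK 312,878,714.80.
The quoted forward undervalues EUR, so borrow EUR, convert to NOK at spot, deposit the NOK at 8.41%, and buy EUR forward at 13.3755 to cover the loan.
The gap between the two covered legs is NOK 2,658,068.

NOK 2,658,068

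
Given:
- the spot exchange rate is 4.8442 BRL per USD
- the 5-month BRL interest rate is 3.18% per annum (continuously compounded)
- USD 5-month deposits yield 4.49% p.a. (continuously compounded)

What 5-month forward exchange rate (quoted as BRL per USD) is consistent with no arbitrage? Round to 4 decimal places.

T = 5/12 years.
Growth of 1 BRL over T: e^(0.0318×5/12) = 1.0133382.
USD growth factor: e^(0.0449×5/12) = 1.0188844.
CIP: F = S · (grow BRL)/(grow USD) = 4.8442 × 1.0133382/1.0188844 = 4.817831 BRL per USD.

4.8178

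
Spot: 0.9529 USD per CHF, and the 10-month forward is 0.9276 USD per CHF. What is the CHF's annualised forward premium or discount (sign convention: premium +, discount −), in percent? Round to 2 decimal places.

T = 10/12 years.
(F − S)/S = (0.9276 − 0.9529)/0.9529 = -0.0265505.
Annualise by dividing by T: -0.0265505 / (10/12) = -0.031861 → -3.19%.

-3.19%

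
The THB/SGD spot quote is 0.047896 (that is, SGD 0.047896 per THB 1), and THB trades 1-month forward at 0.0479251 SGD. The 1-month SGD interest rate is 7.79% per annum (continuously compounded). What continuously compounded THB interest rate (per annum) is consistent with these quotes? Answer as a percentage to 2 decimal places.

7.06%

T = 1/12 years.
By CIP, F/S equals the SGD-to-THB growth ratio: 0.0479251/0.047896 = 1.0006076.
The SGD side grows by e^(0.0779×1/12) = 1.0065128.
So the THB growth factor = 1.0059016.
Take logs: ln 1.0059016 / (1/12) = 0.070611, so 7.06%.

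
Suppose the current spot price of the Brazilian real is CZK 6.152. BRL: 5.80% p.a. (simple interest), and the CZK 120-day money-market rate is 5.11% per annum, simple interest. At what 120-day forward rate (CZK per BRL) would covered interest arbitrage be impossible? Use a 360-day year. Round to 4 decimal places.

T = 120/360 years.
CZK accumulates by 1 + 0.0511×120/360 = 1.0170333.
BRL accumulates by 1 + 0.0580×120/360 = 1.0193333.
So F = 6.152 × 1.0170333 / 1.0193333 = 6.138119 (CZK/BRL).

6.1381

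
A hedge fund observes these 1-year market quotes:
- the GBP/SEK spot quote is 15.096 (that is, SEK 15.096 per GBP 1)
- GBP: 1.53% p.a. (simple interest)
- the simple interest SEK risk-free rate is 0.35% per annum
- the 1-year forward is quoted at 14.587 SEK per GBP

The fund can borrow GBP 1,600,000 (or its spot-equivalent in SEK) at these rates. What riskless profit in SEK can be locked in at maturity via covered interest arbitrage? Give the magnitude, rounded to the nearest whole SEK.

T = 1 year.
Route A — deposit GBP, sell forward: 1,600,000 × 1.015300 × 14.587 = SEK 23,696,289.76.
Route B — convert at spot, deposit SEK: 1,600,000 × 15.096 × 1.003500 = SEK 24,238,137.60.
The quoted forward undervalues GBP, so borrow GBP, convert to SEK at spot, deposit the SEK at 0.35%, and buy GBP forward at 14.587 to cover the loan.
The gap between the two covered legs is SEK 541,848.

SEK 541,848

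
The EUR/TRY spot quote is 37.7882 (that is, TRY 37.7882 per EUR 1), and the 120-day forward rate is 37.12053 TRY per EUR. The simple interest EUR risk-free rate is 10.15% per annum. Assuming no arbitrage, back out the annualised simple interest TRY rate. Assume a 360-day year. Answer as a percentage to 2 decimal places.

4.67%

T = 120/360 years.
By CIP, F/S equals the TRY-to-EUR growth ratio: 37.12053/37.7882 = 0.9823313.
EUR growth factor: 1 + 0.1015×120/360 = 1.0338333.
That pins the TRY growth at 1.0155668.
(1.0155668 − 1)/T = 0.046700, i.e. 4.67%.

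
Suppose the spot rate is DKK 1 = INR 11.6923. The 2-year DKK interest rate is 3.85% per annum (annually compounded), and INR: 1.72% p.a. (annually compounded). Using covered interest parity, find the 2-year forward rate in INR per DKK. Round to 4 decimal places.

T = 2 years.
INR growth factor: (1 + 0.0172)^2 = 1.03469584.
DKK accumulates by (1 + 0.0385)^2 = 1.07848225.
So F = 11.6923 × 1.03469584 / 1.07848225 = 11.217592 (INR/DKK).

11.2176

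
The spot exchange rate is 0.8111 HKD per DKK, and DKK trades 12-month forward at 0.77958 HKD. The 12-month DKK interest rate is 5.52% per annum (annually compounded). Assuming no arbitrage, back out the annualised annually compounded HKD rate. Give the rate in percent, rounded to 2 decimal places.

1.42%

T = 1 year.
By CIP, F/S equals the HKD-to-DKK growth ratio: 0.77958/0.8111 = 0.9611392.
DKK growth factor: (1 + 0.0552)^1 = 1.055200.
That pins the HKD growth at 1.0141941.
r = 1.0141941^(1/1) − 1 = 0.014194 → 1.42%.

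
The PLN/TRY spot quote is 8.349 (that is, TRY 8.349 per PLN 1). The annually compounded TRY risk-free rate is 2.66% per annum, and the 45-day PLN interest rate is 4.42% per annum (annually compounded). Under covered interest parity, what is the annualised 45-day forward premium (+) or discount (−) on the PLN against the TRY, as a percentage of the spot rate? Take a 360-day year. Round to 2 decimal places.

T = 45/360 years.
F = S · g_TRY/g_PLN = 8.349 × 1.0032869/1.005421 = 8.331278.
(F − S)/S ÷ T = (8.331278 − 8.349)/8.349/(45/360) = -0.016981 → -1.70%.

-1.70%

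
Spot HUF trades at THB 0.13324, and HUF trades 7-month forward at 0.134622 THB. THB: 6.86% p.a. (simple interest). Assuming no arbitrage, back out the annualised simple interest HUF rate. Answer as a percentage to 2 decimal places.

5.03%

T = 7/12 years.
F/S = 0.134622/0.13324 = 1.0103723 = (growth of THB) / (growth of HUF).
THB growth factor: 1 + 0.0686×7/12 = 1.0400167.
So the HUF growth factor = 1.0293401.
(1.0293401 − 1)/T = 0.050297, i.e. 5.03%.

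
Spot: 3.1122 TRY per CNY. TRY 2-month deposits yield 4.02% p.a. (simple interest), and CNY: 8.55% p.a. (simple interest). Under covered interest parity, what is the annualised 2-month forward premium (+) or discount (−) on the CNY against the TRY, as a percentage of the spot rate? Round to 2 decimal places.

T = 2/12 years.
No-arbitrage forward: 3.1122 × 1.006700 / 1.014250 = 3.0890330 TRY/CNY.
Annualised premium = (F − S)/S × (1/T) = (3.0890330 − 3.1122)/3.1122 ÷ (2/12) = -4.47%.

-4.47%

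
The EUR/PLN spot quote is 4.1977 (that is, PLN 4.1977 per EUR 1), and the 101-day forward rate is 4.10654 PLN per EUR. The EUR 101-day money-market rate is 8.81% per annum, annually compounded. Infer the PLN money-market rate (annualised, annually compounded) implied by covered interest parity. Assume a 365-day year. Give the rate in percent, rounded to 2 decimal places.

0.51%

T = 101/365 years.
By CIP, F/S equals the PLN-to-EUR growth ratio: 4.10654/4.1977 = 0.9782833.
EUR growth factor: (1 + 0.0881)^(101/365) = 1.0236387.
Hence g_PLN = 1.0014086.
r = 1.0014086^(365/101) − 1 = 0.005100 → 0.51%.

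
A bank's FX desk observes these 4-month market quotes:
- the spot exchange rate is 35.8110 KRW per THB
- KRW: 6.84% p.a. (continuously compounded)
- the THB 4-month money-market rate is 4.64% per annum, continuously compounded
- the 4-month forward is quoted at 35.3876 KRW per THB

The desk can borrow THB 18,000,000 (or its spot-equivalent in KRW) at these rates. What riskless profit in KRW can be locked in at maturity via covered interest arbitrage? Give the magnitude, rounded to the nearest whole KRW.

KRW 12,558,369

T = 4/12 years.
Keep in THB, deliver into the forward: 18,000,000·1.0155868946·35.3876 = KRW 646,905,290.24.
Swap to KRW now, deposit: 18,000,000·35.8110·1.0230619067 = KRW 659,463,658.94.
The quoted forward undervalues THB, so borrow THB, convert to KRW at spot, deposit the KRW at 6.84%, and buy THB forward at 35.3876 to cover the loan.
Arbitrage profit = |646,905,290.24 − 659,463,658.94| = KRW 12,558,369.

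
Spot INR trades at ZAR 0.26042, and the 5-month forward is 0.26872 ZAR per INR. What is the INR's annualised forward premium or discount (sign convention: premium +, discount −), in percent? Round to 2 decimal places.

T = 5/12 years.
INR trades forward at +3.18716% vs spot over the period.
×(1/T) gives 7.65% p.a.

+7.65%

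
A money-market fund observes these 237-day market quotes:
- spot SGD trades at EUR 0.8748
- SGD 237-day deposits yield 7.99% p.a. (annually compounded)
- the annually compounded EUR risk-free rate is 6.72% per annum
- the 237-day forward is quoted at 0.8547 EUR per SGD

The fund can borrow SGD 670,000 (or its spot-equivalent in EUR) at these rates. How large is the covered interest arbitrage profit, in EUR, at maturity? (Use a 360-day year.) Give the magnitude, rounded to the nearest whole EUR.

T = 237/360 years.
Invest the SGD and cover forward: 670,000 × 1.05190737 × 0.8547 = EUR 602,373.70.
Convert at spot and invest in EUR: 670,000 × 0.8748 × 1.04374681 = EUR 611,756.71.
The quoted forward undervalues SGD, so borrow SGD, convert to EUR at spot, deposit the EUR at 6.72%, and buy SGD forward at 0.8547 to cover the loan.
Arbitrage profit = |602,373.70 − 611,756.71| = EUR 9,383.

EUR 9,383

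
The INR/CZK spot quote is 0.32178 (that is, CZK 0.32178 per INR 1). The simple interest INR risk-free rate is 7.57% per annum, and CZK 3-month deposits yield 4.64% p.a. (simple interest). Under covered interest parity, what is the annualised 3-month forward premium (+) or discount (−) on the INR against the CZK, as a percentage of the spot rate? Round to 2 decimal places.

T = 3/12 years.
No-arbitrage forward: 0.32178 × 1.011600 / 1.018925 = 0.31946674 CZK/INR.
Annualised premium = (F − S)/S × (1/T) = (0.31946674 − 0.32178)/0.32178 ÷ (3/12) = -2.88%.

-2.88%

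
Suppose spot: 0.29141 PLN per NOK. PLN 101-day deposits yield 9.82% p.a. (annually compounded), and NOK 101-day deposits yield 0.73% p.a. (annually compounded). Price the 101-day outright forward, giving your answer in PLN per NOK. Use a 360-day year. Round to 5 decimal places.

T = 101/360 years.
Growth of 1 PLN over T: (1 + 0.0982)^(101/360) = 1.0266287.
NOK accumulates by (1 + 0.0073)^(101/360) = 1.0020427.
CIP: F = S · (grow PLN)/(grow NOK) = 0.29141 × 1.0266287/1.0020427 = 0.2985600 PLN per NOK.

0.29856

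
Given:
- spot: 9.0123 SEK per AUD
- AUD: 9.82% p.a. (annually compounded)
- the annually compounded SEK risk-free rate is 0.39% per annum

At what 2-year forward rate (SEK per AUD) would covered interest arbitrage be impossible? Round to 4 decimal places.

7.5310

T = 2 years.
SEK growth factor: (1 + 0.0039)^2 = 1.0078152.
Growth of 1 AUD over T: (1 + 0.0982)^2 = 1.2060432.
So F = 9.0123 × 1.0078152 / 1.2060432 = 7.531018 (SEK/AUD).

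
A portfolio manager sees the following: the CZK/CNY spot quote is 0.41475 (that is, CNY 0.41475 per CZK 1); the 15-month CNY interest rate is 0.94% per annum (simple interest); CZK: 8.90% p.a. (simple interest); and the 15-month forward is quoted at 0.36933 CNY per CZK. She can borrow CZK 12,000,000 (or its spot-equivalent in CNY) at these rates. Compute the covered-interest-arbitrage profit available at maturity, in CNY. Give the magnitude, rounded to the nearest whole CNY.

T = 15/12 years.
Route A — deposit CZK, sell forward: 12,000,000 × 1.111250 × 0.36933 = CNY 4,925,015.55.
Route B — convert at spot, deposit CNY: 12,000,000 × 0.41475 × 1.011750 = CNY 5,035,479.75.
The quoted forward undervalues CZK, so borrow CZK, convert to CNY at spot, deposit the CNY at 0.94%, and buy CZK forward at 0.36933 to cover the loan.
Arbitrage profit = |4,925,015.55 − 5,035,479.75| = CNY 110,464.

CNY 110,464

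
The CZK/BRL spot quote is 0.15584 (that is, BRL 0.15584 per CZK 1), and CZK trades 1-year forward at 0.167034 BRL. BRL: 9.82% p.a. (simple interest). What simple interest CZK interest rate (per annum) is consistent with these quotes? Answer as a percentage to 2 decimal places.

2.46%

T = 1 year.
F/S = 0.167034/0.15584 = 1.0718301 = (growth of BRL) / (growth of CZK).
The BRL side grows by 1 + 0.0982×1 = 1.098200.
Hence g_CZK = 1.0246027.
r = (1.0246027 − 1)/1 = 0.024603 → 2.46%.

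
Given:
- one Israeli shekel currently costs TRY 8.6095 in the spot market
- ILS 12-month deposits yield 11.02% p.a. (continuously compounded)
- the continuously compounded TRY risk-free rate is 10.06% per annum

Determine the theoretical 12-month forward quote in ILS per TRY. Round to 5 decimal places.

0.11727

T = 1 year.
TRY accumulates by e^(0.1006×1) = 1.1058342.
ILS accumulates by e^(0.1102×1) = 1.1165013.
So F = 8.6095 × 1.1058342 / 1.1165013 = 8.527244 (TRY/ILS).
Invert for ILS per TRY: 1 / 8.527244 = 0.11727.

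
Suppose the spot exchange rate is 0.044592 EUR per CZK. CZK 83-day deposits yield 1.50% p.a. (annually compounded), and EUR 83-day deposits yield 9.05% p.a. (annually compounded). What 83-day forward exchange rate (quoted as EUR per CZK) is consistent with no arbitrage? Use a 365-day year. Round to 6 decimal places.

0.045325

T = 83/365 years.
Growth of 1 EUR over T: (1 + 0.0905)^(83/365) = 1.0198962.
Growth of 1 CZK over T: (1 + 0.0150)^(83/365) = 1.0033914.
So F = 0.044592 × 1.0198962 / 1.0033914 = 0.04532549 (EUR/CZK).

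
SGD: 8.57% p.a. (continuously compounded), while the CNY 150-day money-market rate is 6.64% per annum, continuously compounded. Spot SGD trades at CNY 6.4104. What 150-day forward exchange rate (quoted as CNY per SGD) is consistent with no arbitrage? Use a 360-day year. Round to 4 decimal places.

6.3591

T = 150/360 years.
Growth of 1 CNY over T: e^(0.0664×150/360) = 1.0280529.
SGD accumulates by e^(0.0857×150/360) = 1.0363535.
Forward (CNY per SGD) = 6.4104 × 1.0280529 / 1.0363535 = 6.359056.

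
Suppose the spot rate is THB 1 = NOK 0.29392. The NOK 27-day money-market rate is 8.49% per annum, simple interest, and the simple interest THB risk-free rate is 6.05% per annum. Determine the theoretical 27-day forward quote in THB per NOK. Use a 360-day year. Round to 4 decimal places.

3.3961

T = 27/360 years.
NOK growth factor: 1 + 0.0849×27/360 = 1.0063675.
THB growth factor: 1 + 0.0605×27/360 = 1.0045375.
So F = 0.29392 × 1.0063675 / 1.0045375 = 0.2944554 (NOK/THB).
Invert for THB per NOK: 1 / 0.2944554 = 3.3961.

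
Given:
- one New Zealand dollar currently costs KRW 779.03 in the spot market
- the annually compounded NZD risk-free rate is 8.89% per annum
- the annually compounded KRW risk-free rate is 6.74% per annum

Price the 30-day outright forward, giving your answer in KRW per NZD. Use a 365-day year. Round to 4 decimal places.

777.7541

T = 30/365 years.
Growth of 1 KRW over T: (1 + 0.0674)^(30/365) = 1.005375419.
NZD growth factor: (1 + 0.0889)^(30/365) = 1.007024669.
So F = 779.03 × 1.005375419 / 1.007024669 = 777.754147 (KRW/NZD).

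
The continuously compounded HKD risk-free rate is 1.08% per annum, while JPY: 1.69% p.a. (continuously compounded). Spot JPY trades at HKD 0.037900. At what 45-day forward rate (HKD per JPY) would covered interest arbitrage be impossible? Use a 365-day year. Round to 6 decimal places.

T = 45/365 years.
Growth of 1 HKD over T: e^(0.0108×45/365) = 1.0013324.
JPY accumulates by e^(0.0169×45/365) = 1.0020857.
CIP: F = S · (grow HKD)/(grow JPY) = 0.0379 × 1.0013324/1.0020857 = 0.03787151 HKD per JPY.

0.037872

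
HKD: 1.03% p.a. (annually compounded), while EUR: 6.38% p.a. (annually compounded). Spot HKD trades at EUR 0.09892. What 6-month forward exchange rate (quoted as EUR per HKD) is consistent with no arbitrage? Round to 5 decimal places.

T = 6/12 years.
EUR accumulates by (1 + 0.0638)^(6/12) = 1.0314068.
HKD growth factor: (1 + 0.0103)^(6/12) = 1.0051368.
CIP: F = S · (grow EUR)/(grow HKD) = 0.09892 × 1.0314068/1.0051368 = 0.1015053 EUR per HKD.

0.10151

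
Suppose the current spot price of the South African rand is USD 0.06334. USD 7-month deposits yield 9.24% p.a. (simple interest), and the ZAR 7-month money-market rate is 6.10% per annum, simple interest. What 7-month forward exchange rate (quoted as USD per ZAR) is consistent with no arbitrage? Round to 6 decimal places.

T = 7/12 years.
USD accumulates by 1 + 0.0924×7/12 = 1.053900.
Growth of 1 ZAR over T: 1 + 0.0610×7/12 = 1.0355833.
So F = 0.06334 × 1.053900 / 1.0355833 = 0.06446032 (USD/ZAR).

0.064460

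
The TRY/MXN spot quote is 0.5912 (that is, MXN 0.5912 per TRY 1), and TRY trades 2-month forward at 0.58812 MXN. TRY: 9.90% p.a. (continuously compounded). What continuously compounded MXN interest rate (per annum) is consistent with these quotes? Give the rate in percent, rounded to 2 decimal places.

T = 2/12 years.
F/S = 0.58812/0.5912 = 0.9947903 = (growth of MXN) / (growth of TRY).
TRY growth factor: e^(0.0990×2/12) = 1.0166369.
So the MXN growth factor = 1.0113405.
Take logs: ln 1.0113405 / (2/12) = 0.067660, so 6.77%.

6.77%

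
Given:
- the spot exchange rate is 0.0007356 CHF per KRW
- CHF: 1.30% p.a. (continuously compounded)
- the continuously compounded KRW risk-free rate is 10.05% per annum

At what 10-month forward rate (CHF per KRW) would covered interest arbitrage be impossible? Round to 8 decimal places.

T = 10/12 years.
Growth of 1 CHF over T: e^(0.0130×10/12) = 1.0108922.
Growth of 1 KRW over T: e^(0.1005×10/12) = 1.087357.
So F = 0.0007356 × 1.0108922 / 1.087357 = 0.0006838714 (CHF/KRW).

0.00068387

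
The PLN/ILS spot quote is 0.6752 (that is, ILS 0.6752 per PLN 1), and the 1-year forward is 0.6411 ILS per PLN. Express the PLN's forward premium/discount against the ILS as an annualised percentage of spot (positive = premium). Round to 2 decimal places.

-5.05%

T = 1 year.
(F − S)/S = (0.6411 − 0.6752)/0.6752 = -0.0505036.
Per annum: -0.0505036 / 1 = -0.050504 = -5.05%.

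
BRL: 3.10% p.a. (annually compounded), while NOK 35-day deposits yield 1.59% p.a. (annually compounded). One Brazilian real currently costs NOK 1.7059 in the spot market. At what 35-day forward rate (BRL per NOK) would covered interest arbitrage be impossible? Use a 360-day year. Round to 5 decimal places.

T = 35/360 years.
NOK accumulates by (1 + 0.0159)^(35/360) = 1.0015348.
Growth of 1 BRL over T: (1 + 0.0310)^(35/360) = 1.0029725.
So F = 1.7059 × 1.0015348 / 1.0029725 = 1.703455 (NOK/BRL).
Quoted the other way: 1/1.703455 = 0.58704 BRL per NOK.

0.58704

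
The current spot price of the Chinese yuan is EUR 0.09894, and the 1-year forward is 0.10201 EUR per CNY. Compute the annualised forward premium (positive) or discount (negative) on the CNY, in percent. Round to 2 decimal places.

+3.10%

T = 1 year.
(F − S)/S = (0.10201 − 0.09894)/0.09894 = 0.0310289.
Annualise by dividing by T: 0.0310289 / 1 = 0.031029 → 3.10%.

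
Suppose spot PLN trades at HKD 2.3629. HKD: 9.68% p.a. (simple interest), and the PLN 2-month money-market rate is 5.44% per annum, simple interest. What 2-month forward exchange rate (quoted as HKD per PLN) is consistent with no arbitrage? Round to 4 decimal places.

T = 2/12 years.
Growth of 1 HKD over T: 1 + 0.0968×2/12 = 1.0161333.
Growth of 1 PLN over T: 1 + 0.0544×2/12 = 1.0090667.
CIP: F = S · (grow HKD)/(grow PLN) = 2.3629 × 1.0161333/1.0090667 = 2.379448 HKD per PLN.

2.3794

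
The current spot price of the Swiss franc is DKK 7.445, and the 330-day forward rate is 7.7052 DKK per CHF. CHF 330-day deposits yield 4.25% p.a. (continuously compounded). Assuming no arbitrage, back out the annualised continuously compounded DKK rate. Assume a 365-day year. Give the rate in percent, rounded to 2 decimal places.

8.05%

T = 330/365 years.
F/S = 7.7052/7.445 = 1.0349496 = (growth of DKK) / (growth of CHF).
CHF growth factor: e^(0.0425×330/365) = 1.0391724.
That pins the DKK growth at 1.0754911.
Take logs: ln 1.0754911 / (330/365) = 0.080496, so 8.05%.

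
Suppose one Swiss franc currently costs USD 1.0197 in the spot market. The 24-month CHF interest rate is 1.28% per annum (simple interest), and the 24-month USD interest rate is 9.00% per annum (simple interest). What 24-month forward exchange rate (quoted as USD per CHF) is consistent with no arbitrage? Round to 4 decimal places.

T = 2 years.
Growth of 1 USD over T: 1 + 0.0900×2 = 1.180000.
CHF accumulates by 1 + 0.0128×2 = 1.025600.
Forward (USD per CHF) = 1.0197 × 1.180000 / 1.025600 = 1.173212.

1.1732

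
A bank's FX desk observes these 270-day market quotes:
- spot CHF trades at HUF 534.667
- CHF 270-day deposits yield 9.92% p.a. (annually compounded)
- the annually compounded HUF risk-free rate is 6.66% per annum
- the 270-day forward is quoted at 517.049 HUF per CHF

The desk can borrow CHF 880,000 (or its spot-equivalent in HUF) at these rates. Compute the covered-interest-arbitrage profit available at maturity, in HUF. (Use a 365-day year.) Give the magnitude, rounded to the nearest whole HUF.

T = 270/365 years.
Route A — deposit CHF, sell forward: 880,000 × 1.07247090408 × 517.049 = HUF 487,977,607.47.
Route B — convert at spot, deposit HUF: 880,000 × 534.667 × 1.04885027655 = HUF 493,491,355.11.
The quoted forward undervalues CHF, so borrow CHF, convert to HUF at spot, deposit the HUF at 6.66%, and buy CHF forward at 517.049 to cover the loan.
Arbitrage profit = |487,977,607.47 − 493,491,355.11| = HUF 5,513,748.

HUF 5,513,748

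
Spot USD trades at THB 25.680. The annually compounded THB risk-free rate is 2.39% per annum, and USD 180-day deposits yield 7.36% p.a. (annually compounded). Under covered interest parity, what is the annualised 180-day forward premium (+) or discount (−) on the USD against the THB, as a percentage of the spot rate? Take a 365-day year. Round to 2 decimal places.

-4.68%

T = 180/365 years.
No-arbitrage forward: 25.68 × 1.0117158 / 1.0356428 = 25.086701 THB/USD.
(F − S)/S ÷ T = (25.086701 − 25.68)/25.68/(180/365) = -0.046849 → -4.68%.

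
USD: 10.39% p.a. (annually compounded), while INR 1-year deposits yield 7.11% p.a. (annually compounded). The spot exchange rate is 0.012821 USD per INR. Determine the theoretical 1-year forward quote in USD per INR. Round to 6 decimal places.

T = 1 year.
USD growth factor: (1 + 0.1039)^1 = 1.103900.
INR accumulates by (1 + 0.0711)^1 = 1.071100.
So F = 0.012821 × 1.103900 / 1.071100 = 0.01321361 (USD/INR).

0.013214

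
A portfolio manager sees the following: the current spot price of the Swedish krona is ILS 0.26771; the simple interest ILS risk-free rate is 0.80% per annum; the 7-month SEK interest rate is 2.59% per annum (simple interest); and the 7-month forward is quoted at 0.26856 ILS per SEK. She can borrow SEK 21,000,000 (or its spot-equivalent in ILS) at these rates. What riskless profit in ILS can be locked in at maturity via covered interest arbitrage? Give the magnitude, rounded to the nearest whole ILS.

ILS 76,822

T = 7/12 years.
Keep in SEK, deliver into the forward: 21,000,000·1.015108333·0.26856 = ILS 5,724,967.37.
Swap to ILS now, deposit: 21,000,000·0.26771·1.004666667 = ILS 5,648,145.58.
The quoted forward overvalues SEK, so borrow ILS, buy SEK at spot, deposit the SEK at 2.59%, and sell the proceeds forward at 0.26856.
The gap between the two covered legs is ILS 76,822.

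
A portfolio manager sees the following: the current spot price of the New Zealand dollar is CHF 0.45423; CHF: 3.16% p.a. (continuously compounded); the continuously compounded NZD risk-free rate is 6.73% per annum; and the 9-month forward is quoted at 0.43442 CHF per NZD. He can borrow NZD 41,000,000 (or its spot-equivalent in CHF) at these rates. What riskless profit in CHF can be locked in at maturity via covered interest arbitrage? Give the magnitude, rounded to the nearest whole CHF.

T = 9/12 years.
Invest the NZD and cover forward: 41,000,000 × 1.0517705688 × 0.43442 = CHF 18,733,316.99.
Convert at spot and invest in CHF: 41,000,000 × 0.45423 × 1.0239830769 = CHF 19,070,077.15.
The quoted forward undervalues NZD, so borrow NZD, convert to CHF at spot, deposit the CHF at 3.16%, and buy NZD forward at 0.43442 to cover the loan.
The gap between the two covered legs is CHF 336,760.

CHF 336,760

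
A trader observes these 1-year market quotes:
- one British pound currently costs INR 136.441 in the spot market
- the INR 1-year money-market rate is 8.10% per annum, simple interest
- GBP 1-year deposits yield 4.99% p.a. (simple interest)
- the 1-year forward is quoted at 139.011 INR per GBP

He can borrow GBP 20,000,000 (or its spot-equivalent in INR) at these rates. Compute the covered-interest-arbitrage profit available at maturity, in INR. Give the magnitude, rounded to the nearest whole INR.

T = 1 year.
Invest the GBP and cover forward: 20,000,000 × 1.049900 × 139.011 = INR 2,918,952,978.00.
Convert at spot and invest in INR: 20,000,000 × 136.441 × 1.081000 = INR 2,949,854,420.00.
The quoted forward undervalues GBP, so borrow GBP, convert to INR at spot, deposit the INR at 8.10%, and buy GBP forward at 139.011 to cover the loan.
The gap between the two covered legs is INR 30,901,442.

INR 30,901,442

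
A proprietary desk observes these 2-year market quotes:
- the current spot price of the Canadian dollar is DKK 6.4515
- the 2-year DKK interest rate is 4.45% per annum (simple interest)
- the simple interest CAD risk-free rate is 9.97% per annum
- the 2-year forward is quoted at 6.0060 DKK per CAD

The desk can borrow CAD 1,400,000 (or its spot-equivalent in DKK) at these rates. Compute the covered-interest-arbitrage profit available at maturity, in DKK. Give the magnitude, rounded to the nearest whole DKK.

T = 2 years.
Route A — deposit CAD, sell forward: 1,400,000 × 1.199400 × 6.0060 = DKK 10,085,034.96.
Route B — convert at spot, deposit DKK: 1,400,000 × 6.4515 × 1.089000 = DKK 9,835,956.90.
The quoted forward overvalues CAD, so borrow DKK, buy CAD at spot, deposit the CAD at 9.97%, and sell the proceeds forward at 6.0060.
Profit = 10,085,034.96 − 9,835,956.90 = DKK 249,078.

DKK 249,078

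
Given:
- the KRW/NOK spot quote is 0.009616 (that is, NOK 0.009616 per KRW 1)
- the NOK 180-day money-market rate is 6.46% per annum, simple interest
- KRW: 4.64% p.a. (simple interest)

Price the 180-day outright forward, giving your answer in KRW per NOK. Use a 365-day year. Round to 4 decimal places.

103.0888

T = 180/365 years.
Growth of 1 NOK over T: 1 + 0.0646×180/365 = 1.031857534.
KRW growth factor: 1 + 0.0464×180/365 = 1.022882192.
CIP: F = S · (grow NOK)/(grow KRW) = 0.009616 × 1.031857534/1.022882192 = 0.00970037618 NOK per KRW.
Quoted the other way: 1/0.00970037618 = 103.0888 KRW per NOK.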